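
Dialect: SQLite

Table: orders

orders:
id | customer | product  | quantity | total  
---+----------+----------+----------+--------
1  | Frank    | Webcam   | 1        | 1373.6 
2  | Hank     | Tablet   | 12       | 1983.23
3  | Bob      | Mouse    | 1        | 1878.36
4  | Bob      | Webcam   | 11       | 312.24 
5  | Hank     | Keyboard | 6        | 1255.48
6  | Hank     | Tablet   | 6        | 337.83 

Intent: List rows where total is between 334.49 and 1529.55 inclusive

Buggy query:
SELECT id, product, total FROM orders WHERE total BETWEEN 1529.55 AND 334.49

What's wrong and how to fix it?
Bug: The bounds are reversed; BETWEEN a AND b requires a <= b to match anything

Fix: Write BETWEEN 334.49 AND 1529.55

Corrected query:
SELECT id, product, total FROM orders WHERE total BETWEEN 334.49 AND 1529.55

Result:
id | product  | total  
---+----------+--------
1  | Webcam   | 1373.6 
5  | Keyboard | 1255.48
6  | Tablet   | 337.83 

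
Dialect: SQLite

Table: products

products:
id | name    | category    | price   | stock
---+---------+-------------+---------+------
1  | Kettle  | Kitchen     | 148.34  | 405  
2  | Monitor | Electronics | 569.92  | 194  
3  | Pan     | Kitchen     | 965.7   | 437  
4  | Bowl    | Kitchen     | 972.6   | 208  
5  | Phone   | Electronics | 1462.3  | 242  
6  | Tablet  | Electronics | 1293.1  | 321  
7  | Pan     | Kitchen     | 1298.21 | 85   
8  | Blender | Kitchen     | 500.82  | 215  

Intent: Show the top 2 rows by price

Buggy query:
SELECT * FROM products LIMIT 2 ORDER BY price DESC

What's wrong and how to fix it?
Bug: LIMIT must come after ORDER BY

Fix: Sort with ORDER BY, then apply LIMIT

Corrected query:
SELECT * FROM products ORDER BY price DESC LIMIT 2

Result:
id | name  | category    | price   | stock
---+-------+-------------+---------+------
5  | Phone | Electronics | 1462.3  | 242  
7  | Pan   | Kitchen     | 1298.21 | 85   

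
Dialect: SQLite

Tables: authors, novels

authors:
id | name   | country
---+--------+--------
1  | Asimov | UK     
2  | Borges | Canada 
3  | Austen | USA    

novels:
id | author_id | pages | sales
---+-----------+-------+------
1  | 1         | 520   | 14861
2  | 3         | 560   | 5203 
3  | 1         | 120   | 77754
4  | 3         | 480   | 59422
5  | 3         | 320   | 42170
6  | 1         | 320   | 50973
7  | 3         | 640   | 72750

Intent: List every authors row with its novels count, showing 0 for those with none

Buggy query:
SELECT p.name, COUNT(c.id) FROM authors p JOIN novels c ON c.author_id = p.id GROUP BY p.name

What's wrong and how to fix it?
Bug: An inner join excludes parents with zero children

Fix: Switch to LEFT JOIN to retain unmatched parent rows

Corrected query:
SELECT p.name, COUNT(c.id) FROM authors p LEFT JOIN novels c ON c.author_id = p.id GROUP BY p.name

Result:
name   | COUNT(c.id)
-------+------------
Asimov | 3          
Austen | 4          
Borges | 0          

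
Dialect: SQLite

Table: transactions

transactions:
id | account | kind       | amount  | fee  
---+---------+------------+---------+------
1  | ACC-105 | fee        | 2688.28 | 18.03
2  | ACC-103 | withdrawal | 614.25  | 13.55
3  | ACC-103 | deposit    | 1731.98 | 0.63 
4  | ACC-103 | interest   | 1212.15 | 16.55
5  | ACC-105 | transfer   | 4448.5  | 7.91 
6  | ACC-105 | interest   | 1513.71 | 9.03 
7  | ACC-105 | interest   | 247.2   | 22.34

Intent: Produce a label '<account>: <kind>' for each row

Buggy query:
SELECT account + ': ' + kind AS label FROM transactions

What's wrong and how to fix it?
Bug: '+' is numeric addition; on text columns SQLite converts them to 0 instead of concatenating

Fix: Replace + with || to concatenate text

Corrected query:
SELECT account || ': ' || kind AS label FROM transactions

Result:
label              
-------------------
ACC-105: fee       
ACC-103: withdrawal
ACC-103: deposit   
ACC-103: interest  
ACC-105: transfer  
ACC-105: interest  
ACC-105: interest  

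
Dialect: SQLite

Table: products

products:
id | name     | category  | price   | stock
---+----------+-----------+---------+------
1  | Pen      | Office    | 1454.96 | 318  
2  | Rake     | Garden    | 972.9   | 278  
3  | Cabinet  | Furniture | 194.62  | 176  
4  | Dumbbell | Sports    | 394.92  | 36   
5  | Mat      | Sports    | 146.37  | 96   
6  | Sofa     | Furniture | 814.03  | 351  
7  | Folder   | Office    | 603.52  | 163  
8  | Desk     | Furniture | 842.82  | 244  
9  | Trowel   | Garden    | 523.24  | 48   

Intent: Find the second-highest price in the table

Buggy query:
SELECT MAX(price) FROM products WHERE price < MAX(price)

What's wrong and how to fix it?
Bug: The inner MAX is an aggregate inside WHERE, which is not allowed

Fix: Compute the overall MAX in a subquery, then take MAX of rows below it

Corrected query:
SELECT MAX(price) FROM products WHERE price < (SELECT MAX(price) FROM products)

Result:
MAX(price)
----------
972.9     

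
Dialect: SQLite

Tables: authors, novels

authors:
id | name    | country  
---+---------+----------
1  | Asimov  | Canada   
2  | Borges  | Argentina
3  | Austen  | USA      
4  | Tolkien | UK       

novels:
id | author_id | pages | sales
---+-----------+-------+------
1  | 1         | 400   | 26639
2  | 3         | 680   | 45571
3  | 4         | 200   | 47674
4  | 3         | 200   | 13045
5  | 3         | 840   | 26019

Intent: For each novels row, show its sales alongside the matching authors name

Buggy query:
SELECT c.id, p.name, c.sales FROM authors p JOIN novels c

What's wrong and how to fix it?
Bug: JOIN with no ON clause produces a cartesian product; every novels row pairs with every authors row

Fix: Specify the join condition linking the foreign key to the parent id

Corrected query:
SELECT c.id, p.name, c.sales FROM authors p JOIN novels c ON c.author_id = p.id

Result:
id | name    | sales
---+---------+------
1  | Asimov  | 26639
2  | Austen  | 45571
3  | Tolkien | 47674
4  | Austen  | 13045
5  | Austen  | 26019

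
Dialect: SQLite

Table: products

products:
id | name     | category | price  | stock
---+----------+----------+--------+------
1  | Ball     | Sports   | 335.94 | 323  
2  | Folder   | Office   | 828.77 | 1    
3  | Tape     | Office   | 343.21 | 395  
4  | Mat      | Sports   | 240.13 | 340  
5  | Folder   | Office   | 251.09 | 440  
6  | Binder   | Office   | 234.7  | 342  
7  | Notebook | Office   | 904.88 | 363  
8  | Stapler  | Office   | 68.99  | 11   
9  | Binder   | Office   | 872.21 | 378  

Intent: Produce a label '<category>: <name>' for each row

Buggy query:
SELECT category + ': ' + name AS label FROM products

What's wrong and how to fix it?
Bug: SQLite uses || for string concatenation; + coerces text to numbers (yielding 0)

Fix: Replace + with || to concatenate text

Corrected query:
SELECT category || ': ' || name AS label FROM products

Result:
label           
----------------
Sports: Ball    
Office: Folder  
Office: Tape    
Sports: Mat     
Office: Folder  
Office: Binder  
Office: Notebook
Office: Stapler 
Office: Binder  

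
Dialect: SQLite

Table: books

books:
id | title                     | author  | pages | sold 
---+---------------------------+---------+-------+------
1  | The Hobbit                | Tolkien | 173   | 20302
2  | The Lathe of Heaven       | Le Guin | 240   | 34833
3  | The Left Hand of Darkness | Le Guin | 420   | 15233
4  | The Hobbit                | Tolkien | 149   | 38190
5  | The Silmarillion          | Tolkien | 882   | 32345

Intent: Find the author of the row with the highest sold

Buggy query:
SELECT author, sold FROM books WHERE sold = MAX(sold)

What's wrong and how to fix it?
Bug: WHERE is evaluated per row; an aggregate over the whole table isn't defined there

Fix: Wrap MAX in a scalar subquery so WHERE compares against a single value

Corrected query:
SELECT author, sold FROM books WHERE sold = (SELECT MAX(sold) FROM books)

Result:
author  | sold 
--------+------
Tolkien | 38190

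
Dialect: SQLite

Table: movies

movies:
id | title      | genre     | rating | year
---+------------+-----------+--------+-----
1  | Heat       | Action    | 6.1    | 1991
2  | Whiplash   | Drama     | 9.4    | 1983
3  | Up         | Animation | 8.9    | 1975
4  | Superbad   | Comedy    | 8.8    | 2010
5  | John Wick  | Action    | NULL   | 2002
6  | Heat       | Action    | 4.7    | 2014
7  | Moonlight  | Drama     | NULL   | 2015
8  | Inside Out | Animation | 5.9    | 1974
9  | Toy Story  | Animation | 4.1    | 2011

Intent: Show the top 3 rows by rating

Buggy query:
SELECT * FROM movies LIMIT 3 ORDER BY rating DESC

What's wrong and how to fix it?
Bug: ORDER BY cannot follow LIMIT; LIMIT is the final clause

Fix: Sort with ORDER BY, then apply LIMIT

Corrected query:
SELECT * FROM movies ORDER BY rating DESC LIMIT 3

Result:
id | title    | genre     | rating | year
---+----------+-----------+--------+-----
2  | Whiplash | Drama     | 9.4    | 1983
3  | Up       | Animation | 8.9    | 1975
4  | Superbad | Comedy    | 8.8    | 2010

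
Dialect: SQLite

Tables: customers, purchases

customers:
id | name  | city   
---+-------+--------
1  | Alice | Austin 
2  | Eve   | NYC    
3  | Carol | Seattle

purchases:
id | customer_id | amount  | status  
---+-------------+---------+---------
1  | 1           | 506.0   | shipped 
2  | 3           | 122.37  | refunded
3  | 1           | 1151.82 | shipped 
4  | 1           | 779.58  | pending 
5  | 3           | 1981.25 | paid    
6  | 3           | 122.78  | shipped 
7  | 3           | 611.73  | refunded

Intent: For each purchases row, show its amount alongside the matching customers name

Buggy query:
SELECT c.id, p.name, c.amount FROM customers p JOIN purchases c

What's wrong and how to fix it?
Bug: JOIN with no ON clause produces a cartesian product; every purchases row pairs with every customers row

Fix: Add ON c.customer_id = p.id to the JOIN

Corrected query:
SELECT c.id, p.name, c.amount FROM customers p JOIN purchases c ON c.customer_id = p.id

Result:
id | name  | amount 
---+-------+--------
1  | Alice | 506    
2  | Carol | 122.37 
3  | Alice | 1151.82
4  | Alice | 779.58 
5  | Carol | 1981.25
6  | Carol | 122.78 
7  | Carol | 611.73 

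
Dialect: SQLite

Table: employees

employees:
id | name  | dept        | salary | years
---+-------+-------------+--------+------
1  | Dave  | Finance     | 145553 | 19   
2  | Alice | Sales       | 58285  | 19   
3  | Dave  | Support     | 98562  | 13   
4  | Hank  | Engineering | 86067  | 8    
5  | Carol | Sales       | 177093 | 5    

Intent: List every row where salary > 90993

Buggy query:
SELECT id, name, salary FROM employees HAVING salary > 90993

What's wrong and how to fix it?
Bug: HAVING filters the output of aggregation, but this query has no GROUP BY and no aggregate functions, so SQLite rejects it (HAVING clause on a non-aggregate query); the condition here is per row

Fix: Replace HAVING with WHERE since the condition applies to individual rows

Corrected query:
SELECT id, name, salary FROM employees WHERE salary > 90993

Result:
id | name  | salary
---+-------+-------
1  | Dave  | 145553
3  | Dave  | 98562 
5  | Carol | 177093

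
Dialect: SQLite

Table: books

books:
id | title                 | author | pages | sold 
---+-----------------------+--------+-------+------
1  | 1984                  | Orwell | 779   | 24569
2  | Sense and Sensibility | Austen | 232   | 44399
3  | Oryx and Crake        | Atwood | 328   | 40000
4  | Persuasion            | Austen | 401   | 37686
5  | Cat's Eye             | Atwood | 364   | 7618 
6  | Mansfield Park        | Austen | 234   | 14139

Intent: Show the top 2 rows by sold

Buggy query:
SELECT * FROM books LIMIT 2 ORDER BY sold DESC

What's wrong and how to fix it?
Bug: LIMIT must come after ORDER BY

Fix: Sort with ORDER BY, then apply LIMIT

Corrected query:
SELECT * FROM books ORDER BY sold DESC LIMIT 2

Result:
id | title                 | author | pages | sold 
---+-----------------------+--------+-------+------
2  | Sense and Sensibility | Austen | 232   | 44399
3  | Oryx and Crake        | Atwood | 328   | 40000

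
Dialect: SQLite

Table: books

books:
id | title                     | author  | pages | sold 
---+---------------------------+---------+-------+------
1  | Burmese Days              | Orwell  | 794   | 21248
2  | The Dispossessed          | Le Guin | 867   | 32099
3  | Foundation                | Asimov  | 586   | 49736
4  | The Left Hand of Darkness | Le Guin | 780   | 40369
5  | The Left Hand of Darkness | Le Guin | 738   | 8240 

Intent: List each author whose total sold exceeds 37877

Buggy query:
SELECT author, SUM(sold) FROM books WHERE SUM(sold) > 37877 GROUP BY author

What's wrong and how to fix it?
Bug: SUM(sold) is an aggregate, but WHERE filters rows before aggregation

Fix: Move the aggregate condition to a HAVING clause

Corrected query:
SELECT author, SUM(sold) FROM books GROUP BY author HAVING SUM(sold) > 37877

Result:
author  | SUM(sold)
--------+----------
Asimov  | 49736    
Le Guin | 80708    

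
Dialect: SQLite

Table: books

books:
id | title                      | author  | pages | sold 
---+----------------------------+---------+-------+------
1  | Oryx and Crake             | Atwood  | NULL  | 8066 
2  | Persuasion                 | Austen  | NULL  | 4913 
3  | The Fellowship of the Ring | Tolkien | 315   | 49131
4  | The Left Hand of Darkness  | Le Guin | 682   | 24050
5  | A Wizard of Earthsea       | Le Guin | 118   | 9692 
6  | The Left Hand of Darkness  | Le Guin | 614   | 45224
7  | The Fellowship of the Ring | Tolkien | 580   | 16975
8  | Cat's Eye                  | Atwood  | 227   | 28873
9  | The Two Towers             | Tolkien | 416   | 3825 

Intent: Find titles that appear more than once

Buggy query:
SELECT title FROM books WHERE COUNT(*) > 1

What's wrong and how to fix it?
Bug: COUNT(*) is an aggregate and cannot be used in WHERE

Fix: GROUP BY title, then filter groups with HAVING COUNT(*) > 1

Corrected query:
SELECT title FROM books GROUP BY title HAVING COUNT(*) > 1

Result:
title                     
--------------------------
The Fellowship of the Ring
The Left Hand of Darkness 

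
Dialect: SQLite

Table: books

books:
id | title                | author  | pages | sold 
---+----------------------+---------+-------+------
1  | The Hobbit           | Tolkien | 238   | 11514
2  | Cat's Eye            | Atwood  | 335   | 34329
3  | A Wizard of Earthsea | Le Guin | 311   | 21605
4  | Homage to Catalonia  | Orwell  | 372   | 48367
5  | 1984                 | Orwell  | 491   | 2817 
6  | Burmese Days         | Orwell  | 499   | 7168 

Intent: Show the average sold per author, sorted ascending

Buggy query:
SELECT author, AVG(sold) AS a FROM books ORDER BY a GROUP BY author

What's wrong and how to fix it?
Bug: ORDER BY appears before GROUP BY; SQL clause order requires GROUP BY first

Fix: Reorder: SELECT … FROM … GROUP BY … ORDER BY …

Corrected query:
SELECT author, AVG(sold) AS a FROM books GROUP BY author ORDER BY a

Result:
author  | a           
--------+-------------
Tolkien | 11514       
Orwell  | 19450.666667
Le Guin | 21605       
Atwood  | 34329       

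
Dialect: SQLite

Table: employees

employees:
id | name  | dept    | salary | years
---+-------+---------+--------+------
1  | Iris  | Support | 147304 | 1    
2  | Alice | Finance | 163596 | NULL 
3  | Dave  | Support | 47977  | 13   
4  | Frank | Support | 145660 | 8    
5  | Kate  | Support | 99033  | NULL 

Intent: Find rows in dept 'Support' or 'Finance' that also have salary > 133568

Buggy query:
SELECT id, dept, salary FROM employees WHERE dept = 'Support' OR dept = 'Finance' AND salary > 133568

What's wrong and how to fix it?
Bug: Without parentheses, AND is evaluated before OR, so the salary filter only applies to the 'Finance' branch

Fix: Group the OR with parentheses (or use IN), then AND the threshold

Corrected query:
SELECT id, dept, salary FROM employees WHERE (dept = 'Support' OR dept = 'Finance') AND salary > 133568

Result:
id | dept    | salary
---+---------+-------
1  | Support | 147304
2  | Finance | 163596
4  | Support | 145660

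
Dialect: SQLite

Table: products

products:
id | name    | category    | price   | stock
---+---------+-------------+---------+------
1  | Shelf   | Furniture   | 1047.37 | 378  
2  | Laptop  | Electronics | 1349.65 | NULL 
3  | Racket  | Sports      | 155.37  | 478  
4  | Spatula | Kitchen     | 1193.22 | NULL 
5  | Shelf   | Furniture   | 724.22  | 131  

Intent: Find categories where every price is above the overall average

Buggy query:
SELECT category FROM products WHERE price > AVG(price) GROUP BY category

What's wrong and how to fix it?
Bug: AVG() is an aggregate; it can't sit directly in WHERE

Fix: Use a subquery for AVG and a HAVING MIN(...) filter so the condition holds for every row in the group

Corrected query:
SELECT category FROM products GROUP BY category HAVING MIN(price) > (SELECT AVG(price) FROM products)

Result:
category   
-----------
Electronics
Kitchen    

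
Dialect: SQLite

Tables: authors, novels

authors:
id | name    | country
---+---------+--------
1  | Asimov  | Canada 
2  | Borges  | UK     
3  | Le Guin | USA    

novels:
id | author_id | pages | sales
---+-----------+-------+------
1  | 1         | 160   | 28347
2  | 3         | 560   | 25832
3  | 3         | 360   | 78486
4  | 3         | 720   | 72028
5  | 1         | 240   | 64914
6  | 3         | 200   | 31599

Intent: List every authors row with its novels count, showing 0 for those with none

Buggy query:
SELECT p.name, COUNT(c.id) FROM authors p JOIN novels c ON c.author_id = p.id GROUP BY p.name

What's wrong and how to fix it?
Bug: An inner join excludes parents with zero children

Fix: Switch to LEFT JOIN to retain unmatched parent rows

Corrected query:
SELECT p.name, COUNT(c.id) FROM authors p LEFT JOIN novels c ON c.author_id = p.id GROUP BY p.name

Result:
name    | COUNT(c.id)
--------+------------
Asimov  | 2          
Borges  | 0          
Le Guin | 4          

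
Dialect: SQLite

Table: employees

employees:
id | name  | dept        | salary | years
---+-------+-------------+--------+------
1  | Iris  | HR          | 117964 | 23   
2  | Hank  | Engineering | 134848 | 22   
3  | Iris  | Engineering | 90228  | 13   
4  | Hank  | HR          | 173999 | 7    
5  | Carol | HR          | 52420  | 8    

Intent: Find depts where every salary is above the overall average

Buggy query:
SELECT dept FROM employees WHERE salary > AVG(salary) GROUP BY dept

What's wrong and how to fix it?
Bug: WHERE evaluates per row before aggregation, so AVG() is unavailable

Fix: Use a subquery for AVG and a HAVING MIN(...) filter so the condition holds for every row in the group

Corrected query:
SELECT dept FROM employees GROUP BY dept HAVING MIN(salary) > (SELECT AVG(salary) FROM employees)

Result:
(no rows)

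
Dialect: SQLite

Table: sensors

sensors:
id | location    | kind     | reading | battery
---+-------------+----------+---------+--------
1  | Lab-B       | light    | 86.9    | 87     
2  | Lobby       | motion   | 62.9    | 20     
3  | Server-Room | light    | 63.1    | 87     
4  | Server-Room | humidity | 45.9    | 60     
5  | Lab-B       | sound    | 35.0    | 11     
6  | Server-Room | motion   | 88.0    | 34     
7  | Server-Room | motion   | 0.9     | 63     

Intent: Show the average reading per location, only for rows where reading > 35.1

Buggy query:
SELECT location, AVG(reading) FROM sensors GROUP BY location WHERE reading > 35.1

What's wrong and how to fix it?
Bug: WHERE cannot follow GROUP BY

Fix: Move the WHERE clause before GROUP BY

Corrected query:
SELECT location, AVG(reading) FROM sensors WHERE reading > 35.1 GROUP BY location

Result:
location    | AVG(reading)
------------+-------------
Lab-B       | 86.9        
Lobby       | 62.9        
Server-Room | 65.666667   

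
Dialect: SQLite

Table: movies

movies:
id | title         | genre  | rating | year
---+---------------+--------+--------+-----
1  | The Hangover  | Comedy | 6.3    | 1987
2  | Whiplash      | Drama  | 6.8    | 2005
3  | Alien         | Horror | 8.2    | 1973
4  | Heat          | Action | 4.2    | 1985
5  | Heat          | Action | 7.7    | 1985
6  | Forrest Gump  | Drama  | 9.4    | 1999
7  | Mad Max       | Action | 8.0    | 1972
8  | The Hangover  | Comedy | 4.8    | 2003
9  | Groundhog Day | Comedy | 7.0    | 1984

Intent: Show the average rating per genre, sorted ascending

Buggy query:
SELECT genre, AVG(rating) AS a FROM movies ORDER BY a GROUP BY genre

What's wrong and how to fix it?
Bug: GROUP BY must precede ORDER BY

Fix: Reorder: SELECT … FROM … GROUP BY … ORDER BY …

Corrected query:
SELECT genre, AVG(rating) AS a FROM movies GROUP BY genre ORDER BY a

Result:
genre  | a       
-------+---------
Comedy | 6.033333
Action | 6.633333
Drama  | 8.1     
Horror | 8.2     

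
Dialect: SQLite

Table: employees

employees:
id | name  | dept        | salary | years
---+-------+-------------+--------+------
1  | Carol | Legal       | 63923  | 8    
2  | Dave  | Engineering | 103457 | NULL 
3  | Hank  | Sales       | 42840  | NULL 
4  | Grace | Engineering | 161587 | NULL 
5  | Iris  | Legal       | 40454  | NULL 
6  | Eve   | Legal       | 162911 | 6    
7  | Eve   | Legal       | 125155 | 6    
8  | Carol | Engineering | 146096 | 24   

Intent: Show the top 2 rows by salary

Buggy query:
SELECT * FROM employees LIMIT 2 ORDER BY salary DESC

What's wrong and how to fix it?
Bug: ORDER BY cannot follow LIMIT; LIMIT is the final clause

Fix: Swap the clauses: ORDER BY first, then LIMIT

Corrected query:
SELECT * FROM employees ORDER BY salary DESC LIMIT 2

Result:
id | name  | dept        | salary | years
---+-------+-------------+--------+------
6  | Eve   | Legal       | 162911 | 6    
4  | Grace | Engineering | 161587 | NULL 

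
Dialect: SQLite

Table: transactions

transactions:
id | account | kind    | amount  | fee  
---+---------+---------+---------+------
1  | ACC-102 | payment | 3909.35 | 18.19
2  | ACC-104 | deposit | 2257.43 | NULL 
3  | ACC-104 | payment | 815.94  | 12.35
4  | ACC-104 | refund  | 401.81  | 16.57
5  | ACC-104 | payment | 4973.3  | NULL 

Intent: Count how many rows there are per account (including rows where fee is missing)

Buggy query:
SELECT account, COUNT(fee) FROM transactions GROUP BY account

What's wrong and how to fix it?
Bug: COUNT(fee) skips NULLs, so groups with missing fee are undercounted

Fix: Use COUNT(*) to count all rows regardless of NULL

Corrected query:
SELECT account, COUNT(*) FROM transactions GROUP BY account

Result:
account | COUNT(*)
--------+---------
ACC-102 | 1       
ACC-104 | 4       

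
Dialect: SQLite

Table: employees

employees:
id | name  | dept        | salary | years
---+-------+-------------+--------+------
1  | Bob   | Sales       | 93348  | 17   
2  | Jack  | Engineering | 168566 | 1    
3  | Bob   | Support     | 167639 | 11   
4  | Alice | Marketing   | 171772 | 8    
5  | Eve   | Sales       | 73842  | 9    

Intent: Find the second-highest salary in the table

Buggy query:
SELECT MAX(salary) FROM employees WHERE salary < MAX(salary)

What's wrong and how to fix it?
Bug: The inner MAX is an aggregate inside WHERE, which is not allowed

Fix: Compute the overall MAX in a subquery, then take MAX of rows below it

Corrected query:
SELECT MAX(salary) FROM employees WHERE salary < (SELECT MAX(salary) FROM employees)

Result:
MAX(salary)
-----------
168566     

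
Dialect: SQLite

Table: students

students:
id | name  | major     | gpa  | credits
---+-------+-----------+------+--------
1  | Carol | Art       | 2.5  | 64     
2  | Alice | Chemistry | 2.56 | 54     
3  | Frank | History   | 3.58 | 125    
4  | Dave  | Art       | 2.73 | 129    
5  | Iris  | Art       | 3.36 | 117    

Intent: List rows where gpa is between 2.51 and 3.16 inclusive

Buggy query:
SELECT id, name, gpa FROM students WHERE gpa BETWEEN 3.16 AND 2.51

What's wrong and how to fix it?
Bug: BETWEEN expects the lower bound first; with 3.16 AND 2.51 the range is empty

Fix: Write BETWEEN 2.51 AND 3.16

Corrected query:
SELECT id, name, gpa FROM students WHERE gpa BETWEEN 2.51 AND 3.16

Result:
id | name  | gpa 
---+-------+-----
2  | Alice | 2.56
4  | Dave  | 2.73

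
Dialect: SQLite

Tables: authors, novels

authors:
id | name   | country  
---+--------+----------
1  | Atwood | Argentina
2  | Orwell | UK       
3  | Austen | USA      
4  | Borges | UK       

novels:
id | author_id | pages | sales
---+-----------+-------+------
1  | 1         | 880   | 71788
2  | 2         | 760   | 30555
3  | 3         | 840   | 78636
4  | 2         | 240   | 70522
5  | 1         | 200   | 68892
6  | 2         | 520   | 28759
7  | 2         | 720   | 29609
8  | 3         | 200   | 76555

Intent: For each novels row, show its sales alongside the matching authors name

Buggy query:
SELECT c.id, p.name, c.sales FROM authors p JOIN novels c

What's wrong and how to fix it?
Bug: Missing join condition: each novels row is matched to all authors rows instead of just its own

Fix: Add ON c.author_id = p.id to the JOIN

Corrected query:
SELECT c.id, p.name, c.sales FROM authors p JOIN novels c ON c.author_id = p.id

Result:
id | name   | sales
---+--------+------
1  | Atwood | 71788
2  | Orwell | 30555
3  | Austen | 78636
4  | Orwell | 70522
5  | Atwood | 68892
6  | Orwell | 28759
7  | Orwell | 29609
8  | Austen | 76555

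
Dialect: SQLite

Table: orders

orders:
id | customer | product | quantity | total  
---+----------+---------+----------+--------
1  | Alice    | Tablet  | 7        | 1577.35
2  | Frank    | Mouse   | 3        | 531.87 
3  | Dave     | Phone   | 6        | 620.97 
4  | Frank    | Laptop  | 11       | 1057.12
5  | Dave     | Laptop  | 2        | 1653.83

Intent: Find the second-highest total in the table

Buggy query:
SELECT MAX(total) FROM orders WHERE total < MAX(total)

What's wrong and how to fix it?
Bug: MAX(total) on the right of the comparison is an aggregate-in-WHERE error

Fix: Compute the overall MAX in a subquery, then take MAX of rows below it

Corrected query:
SELECT MAX(total) FROM orders WHERE total < (SELECT MAX(total) FROM orders)

Result:
MAX(total)
----------
1577.35   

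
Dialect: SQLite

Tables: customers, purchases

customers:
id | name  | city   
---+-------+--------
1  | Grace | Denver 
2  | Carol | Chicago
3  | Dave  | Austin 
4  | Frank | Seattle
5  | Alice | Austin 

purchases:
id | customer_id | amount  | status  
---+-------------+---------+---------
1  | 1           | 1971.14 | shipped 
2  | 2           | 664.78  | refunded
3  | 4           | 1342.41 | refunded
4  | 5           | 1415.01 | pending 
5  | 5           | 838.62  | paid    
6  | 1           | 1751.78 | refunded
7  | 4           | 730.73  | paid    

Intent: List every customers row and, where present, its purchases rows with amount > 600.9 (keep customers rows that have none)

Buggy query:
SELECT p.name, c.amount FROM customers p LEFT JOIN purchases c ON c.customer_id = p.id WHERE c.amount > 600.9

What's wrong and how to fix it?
Bug: Filtering c.amount in WHERE discards the NULL rows produced by LEFT JOIN, turning it into an inner join

Fix: Put 'c.amount > 600.9' in the JOIN's ON clause instead of WHERE

Corrected query:
SELECT p.name, c.amount FROM customers p LEFT JOIN purchases c ON c.customer_id = p.id AND c.amount > 600.9

Result:
name  | amount 
------+--------
Grace | 1751.78
Grace | 1971.14
Carol | 664.78 
Dave  | NULL   
Frank | 730.73 
Frank | 1342.41
Alice | 838.62 
Alice | 1415.01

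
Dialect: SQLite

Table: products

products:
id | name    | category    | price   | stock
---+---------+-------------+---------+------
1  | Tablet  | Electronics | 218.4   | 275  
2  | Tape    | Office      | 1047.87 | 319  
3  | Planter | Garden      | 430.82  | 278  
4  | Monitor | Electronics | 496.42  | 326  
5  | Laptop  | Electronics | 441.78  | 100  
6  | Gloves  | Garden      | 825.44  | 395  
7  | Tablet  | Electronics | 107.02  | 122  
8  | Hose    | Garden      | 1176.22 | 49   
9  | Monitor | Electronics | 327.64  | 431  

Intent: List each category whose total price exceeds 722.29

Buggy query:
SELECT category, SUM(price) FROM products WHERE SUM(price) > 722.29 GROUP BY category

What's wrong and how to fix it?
Bug: SUM(price) is an aggregate, but WHERE filters rows before aggregation

Fix: Use HAVING (which filters groups after aggregation) instead of WHERE

Corrected query:
SELECT category, SUM(price) FROM products GROUP BY category HAVING SUM(price) > 722.29

Result:
category    | SUM(price)
------------+-----------
Electronics | 1591.26   
Garden      | 2432.48   
Office      | 1047.87   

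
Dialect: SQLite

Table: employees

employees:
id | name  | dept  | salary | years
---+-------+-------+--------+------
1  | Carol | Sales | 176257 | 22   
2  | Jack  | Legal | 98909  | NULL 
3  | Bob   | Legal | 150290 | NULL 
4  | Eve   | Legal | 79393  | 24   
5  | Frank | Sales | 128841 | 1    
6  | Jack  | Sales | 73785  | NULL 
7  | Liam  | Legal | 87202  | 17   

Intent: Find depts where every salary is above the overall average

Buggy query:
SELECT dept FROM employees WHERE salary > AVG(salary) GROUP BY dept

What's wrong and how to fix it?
Bug: AVG() is an aggregate; it can't sit directly in WHERE

Fix: Use a subquery for AVG and a HAVING MIN(...) filter so the condition holds for every row in the group

Corrected query:
SELECT dept FROM employees GROUP BY dept HAVING MIN(salary) > (SELECT AVG(salary) FROM employees)

Result:
(no rows)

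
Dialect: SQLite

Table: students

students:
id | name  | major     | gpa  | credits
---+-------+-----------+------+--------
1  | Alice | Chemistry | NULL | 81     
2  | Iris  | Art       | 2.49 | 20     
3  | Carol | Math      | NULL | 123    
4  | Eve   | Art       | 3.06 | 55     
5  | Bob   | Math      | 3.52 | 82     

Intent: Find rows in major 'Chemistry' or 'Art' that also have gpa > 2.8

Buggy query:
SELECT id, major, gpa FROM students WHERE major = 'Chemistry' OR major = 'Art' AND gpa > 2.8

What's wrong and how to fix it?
Bug: AND binds tighter than OR, so this parses as major = 'Chemistry' OR (major = 'Art' AND gpa > 2.8)

Fix: Group the OR with parentheses (or use IN), then AND the threshold

Corrected query:
SELECT id, major, gpa FROM students WHERE (major = 'Chemistry' OR major = 'Art') AND gpa > 2.8

Result:
id | major | gpa 
---+-------+-----
4  | Art   | 3.06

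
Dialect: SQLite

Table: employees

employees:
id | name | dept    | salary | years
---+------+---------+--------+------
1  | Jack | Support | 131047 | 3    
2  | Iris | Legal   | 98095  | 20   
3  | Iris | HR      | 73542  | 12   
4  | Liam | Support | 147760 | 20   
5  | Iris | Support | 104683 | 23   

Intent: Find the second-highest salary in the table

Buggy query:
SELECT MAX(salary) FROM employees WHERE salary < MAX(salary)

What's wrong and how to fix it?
Bug: MAX(salary) on the right of the comparison is an aggregate-in-WHERE error

Fix: Put the inner MAX in a scalar subquery

Corrected query:
SELECT MAX(salary) FROM employees WHERE salary < (SELECT MAX(salary) FROM employees)

Result:
MAX(salary)
-----------
131047     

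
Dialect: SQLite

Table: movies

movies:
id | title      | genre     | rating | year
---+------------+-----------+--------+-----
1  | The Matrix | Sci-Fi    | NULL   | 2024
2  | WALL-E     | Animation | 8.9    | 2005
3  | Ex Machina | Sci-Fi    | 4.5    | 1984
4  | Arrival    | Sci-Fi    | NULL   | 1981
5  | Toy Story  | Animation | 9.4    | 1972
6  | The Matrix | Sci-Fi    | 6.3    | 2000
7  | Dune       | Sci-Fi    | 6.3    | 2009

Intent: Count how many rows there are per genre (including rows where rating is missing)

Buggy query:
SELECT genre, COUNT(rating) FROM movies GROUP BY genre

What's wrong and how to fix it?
Bug: COUNT(column) counts non-NULL values only; rows with NULL rating aren't counted

Fix: Replace COUNT(rating) with COUNT(*)

Corrected query:
SELECT genre, COUNT(*) FROM movies GROUP BY genre

Result:
genre     | COUNT(*)
----------+---------
Animation | 2       
Sci-Fi    | 5       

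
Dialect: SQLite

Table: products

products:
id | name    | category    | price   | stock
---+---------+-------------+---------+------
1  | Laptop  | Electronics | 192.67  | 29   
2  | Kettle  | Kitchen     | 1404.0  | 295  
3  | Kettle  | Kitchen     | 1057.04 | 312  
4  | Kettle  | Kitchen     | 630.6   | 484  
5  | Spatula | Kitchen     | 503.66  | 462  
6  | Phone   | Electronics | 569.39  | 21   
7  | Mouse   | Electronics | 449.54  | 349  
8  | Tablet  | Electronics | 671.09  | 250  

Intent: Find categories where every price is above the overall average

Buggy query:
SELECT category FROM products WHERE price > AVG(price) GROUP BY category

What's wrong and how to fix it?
Bug: AVG() is an aggregate; it can't sit directly in WHERE

Fix: Compute the overall average in a scalar subquery and compare each group's MIN against it in HAVING

Corrected query:
SELECT category FROM products GROUP BY category HAVING MIN(price) > (SELECT AVG(price) FROM products)

Result:
(no rows)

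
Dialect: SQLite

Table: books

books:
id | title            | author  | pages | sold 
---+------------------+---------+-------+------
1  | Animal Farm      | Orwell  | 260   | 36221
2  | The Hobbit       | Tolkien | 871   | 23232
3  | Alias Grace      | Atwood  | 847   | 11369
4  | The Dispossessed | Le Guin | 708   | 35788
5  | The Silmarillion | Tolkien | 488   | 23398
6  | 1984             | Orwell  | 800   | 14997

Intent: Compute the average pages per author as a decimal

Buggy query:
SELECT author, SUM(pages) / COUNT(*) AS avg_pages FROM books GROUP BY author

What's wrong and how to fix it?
Bug: Both operands are integers, so '/' performs integer division and truncates

Fix: Cast one side to REAL so the division keeps the fractional part

Corrected query:
SELECT author, SUM(pages) * 1.0 / COUNT(*) AS avg_pages FROM books GROUP BY author

Result:
author  | avg_pages
--------+----------
Atwood  | 847      
Le Guin | 708      
Orwell  | 530      
Tolkien | 679.5    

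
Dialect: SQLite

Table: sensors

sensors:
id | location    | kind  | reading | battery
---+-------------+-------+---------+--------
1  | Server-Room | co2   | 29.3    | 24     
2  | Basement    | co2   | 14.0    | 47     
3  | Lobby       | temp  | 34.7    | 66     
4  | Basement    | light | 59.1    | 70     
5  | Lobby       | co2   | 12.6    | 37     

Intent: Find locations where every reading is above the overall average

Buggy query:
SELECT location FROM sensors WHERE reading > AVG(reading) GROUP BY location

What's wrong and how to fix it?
Bug: WHERE evaluates per row before aggregation, so AVG() is unavailable

Fix: Use a subquery for AVG and a HAVING MIN(...) filter so the condition holds for every row in the group

Corrected query:
SELECT location FROM sensors GROUP BY location HAVING MIN(reading) > (SELECT AVG(reading) FROM sensors)

Result:
(no rows)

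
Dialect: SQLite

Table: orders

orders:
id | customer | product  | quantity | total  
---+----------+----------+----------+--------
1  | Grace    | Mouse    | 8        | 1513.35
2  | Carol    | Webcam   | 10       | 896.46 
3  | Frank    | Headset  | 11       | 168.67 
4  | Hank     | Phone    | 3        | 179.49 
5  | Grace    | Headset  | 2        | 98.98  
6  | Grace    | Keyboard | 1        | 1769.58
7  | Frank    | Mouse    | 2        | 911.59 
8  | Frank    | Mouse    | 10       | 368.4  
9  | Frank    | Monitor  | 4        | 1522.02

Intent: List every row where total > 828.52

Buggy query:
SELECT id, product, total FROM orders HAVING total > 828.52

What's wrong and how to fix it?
Bug: This is a non-aggregate query (no GROUP BY, no aggregates), so in SQLite the HAVING clause is invalid here; a row-level condition belongs in WHERE

Fix: Replace HAVING with WHERE since the condition applies to individual rows

Corrected query:
SELECT id, product, total FROM orders WHERE total > 828.52

Result:
id | product  | total  
---+----------+--------
1  | Mouse    | 1513.35
2  | Webcam   | 896.46 
6  | Keyboard | 1769.58
7  | Mouse    | 911.59 
9  | Monitor  | 1522.02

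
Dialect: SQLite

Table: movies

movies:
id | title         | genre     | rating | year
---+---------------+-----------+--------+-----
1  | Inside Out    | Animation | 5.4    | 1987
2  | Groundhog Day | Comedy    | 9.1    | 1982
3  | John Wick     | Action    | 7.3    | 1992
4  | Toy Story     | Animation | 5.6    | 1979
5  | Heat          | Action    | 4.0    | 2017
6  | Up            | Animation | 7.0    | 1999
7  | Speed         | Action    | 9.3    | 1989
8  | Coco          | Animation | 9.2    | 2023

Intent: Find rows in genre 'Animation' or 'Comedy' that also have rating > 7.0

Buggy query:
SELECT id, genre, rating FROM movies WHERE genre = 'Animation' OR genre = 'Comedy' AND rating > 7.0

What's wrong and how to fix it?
Bug: Without parentheses, AND is evaluated before OR, so the rating filter only applies to the 'Comedy' branch

Fix: Group the OR with parentheses (or use IN), then AND the threshold

Corrected query:
SELECT id, genre, rating FROM movies WHERE (genre = 'Animation' OR genre = 'Comedy') AND rating > 7.0

Result:
id | genre     | rating
---+-----------+-------
2  | Comedy    | 9.1   
8  | Animation | 9.2   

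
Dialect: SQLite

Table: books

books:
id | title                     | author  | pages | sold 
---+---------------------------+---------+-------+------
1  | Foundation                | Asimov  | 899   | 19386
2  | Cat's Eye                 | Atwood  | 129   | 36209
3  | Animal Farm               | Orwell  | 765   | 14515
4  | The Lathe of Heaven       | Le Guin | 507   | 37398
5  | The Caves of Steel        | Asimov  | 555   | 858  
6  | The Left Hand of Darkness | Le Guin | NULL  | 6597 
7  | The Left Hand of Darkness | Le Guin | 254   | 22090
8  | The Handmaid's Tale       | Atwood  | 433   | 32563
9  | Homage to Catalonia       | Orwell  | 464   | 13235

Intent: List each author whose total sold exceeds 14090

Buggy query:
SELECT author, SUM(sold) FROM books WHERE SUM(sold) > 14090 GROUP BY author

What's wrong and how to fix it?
Bug: Aggregate functions cannot appear in a WHERE clause

Fix: Move the aggregate condition to a HAVING clause

Corrected query:
SELECT author, SUM(sold) FROM books GROUP BY author HAVING SUM(sold) > 14090

Result:
author  | SUM(sold)
--------+----------
Asimov  | 20244    
Atwood  | 68772    
Le Guin | 66085    
Orwell  | 27750    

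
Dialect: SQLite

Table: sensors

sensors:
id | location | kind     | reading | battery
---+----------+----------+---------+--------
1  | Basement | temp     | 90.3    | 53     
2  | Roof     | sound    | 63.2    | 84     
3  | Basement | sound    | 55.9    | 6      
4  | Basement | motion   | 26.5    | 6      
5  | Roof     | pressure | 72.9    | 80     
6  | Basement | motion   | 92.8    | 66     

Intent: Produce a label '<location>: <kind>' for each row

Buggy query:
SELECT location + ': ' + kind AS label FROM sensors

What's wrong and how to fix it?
Bug: SQLite uses || for string concatenation; + coerces text to numbers (yielding 0)

Fix: Replace + with || to concatenate text

Corrected query:
SELECT location || ': ' || kind AS label FROM sensors

Result:
label           
----------------
Basement: temp  
Roof: sound     
Basement: sound 
Basement: motion
Roof: pressure  
Basement: motion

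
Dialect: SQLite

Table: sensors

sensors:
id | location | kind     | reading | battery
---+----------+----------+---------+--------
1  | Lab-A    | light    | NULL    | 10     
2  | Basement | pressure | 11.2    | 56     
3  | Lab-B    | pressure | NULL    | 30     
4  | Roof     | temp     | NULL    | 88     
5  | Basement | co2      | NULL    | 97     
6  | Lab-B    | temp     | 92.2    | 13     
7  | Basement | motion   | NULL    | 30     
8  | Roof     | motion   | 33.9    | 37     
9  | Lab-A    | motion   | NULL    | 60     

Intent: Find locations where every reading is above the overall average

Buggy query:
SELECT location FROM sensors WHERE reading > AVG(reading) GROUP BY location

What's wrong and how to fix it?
Bug: WHERE evaluates per row before aggregation, so AVG() is unavailable

Fix: Use a subquery for AVG and a HAVING MIN(...) filter so the condition holds for every row in the group

Corrected query:
SELECT location FROM sensors GROUP BY location HAVING MIN(reading) > (SELECT AVG(reading) FROM sensors)

Result:
location
--------
Lab-B   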